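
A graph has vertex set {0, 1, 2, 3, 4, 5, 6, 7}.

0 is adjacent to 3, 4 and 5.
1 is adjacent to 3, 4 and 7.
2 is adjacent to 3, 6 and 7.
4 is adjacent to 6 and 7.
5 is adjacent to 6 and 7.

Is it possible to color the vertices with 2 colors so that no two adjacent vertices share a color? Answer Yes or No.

1, 4, 7 form a triangle, so at least 3 colors are needed.
So 2 colors are not enough.

No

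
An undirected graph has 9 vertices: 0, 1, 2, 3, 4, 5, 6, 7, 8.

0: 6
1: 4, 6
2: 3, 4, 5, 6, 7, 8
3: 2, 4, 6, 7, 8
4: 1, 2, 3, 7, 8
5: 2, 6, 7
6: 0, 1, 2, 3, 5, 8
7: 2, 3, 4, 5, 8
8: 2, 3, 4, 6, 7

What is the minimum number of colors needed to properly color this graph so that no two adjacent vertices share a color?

2, 3, 4, 7, 8 are mutually adjacent (a clique of size 5), so at least 5 colors are needed.
5 colors suffice: color a → {0, 1, 2}; color b → {4, 6}; color c → {3, 5}; color d → {7}; color e → {8}. Every edge joins two different colors.

5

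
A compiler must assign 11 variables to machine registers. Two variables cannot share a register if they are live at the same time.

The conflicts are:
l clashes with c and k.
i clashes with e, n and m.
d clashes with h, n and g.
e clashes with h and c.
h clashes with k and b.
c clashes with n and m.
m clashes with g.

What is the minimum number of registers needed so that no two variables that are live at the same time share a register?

3

The cycle g-d-n-i-m-g has odd length 5, so it cannot be 2-colored; at least 3 registers are needed.
3 registers suffice: register 1 → {i, h, c, g}; register 2 → {e, n, k, m, b}; register 3 → {l, d}. Every pair that conflicts lands in different registers.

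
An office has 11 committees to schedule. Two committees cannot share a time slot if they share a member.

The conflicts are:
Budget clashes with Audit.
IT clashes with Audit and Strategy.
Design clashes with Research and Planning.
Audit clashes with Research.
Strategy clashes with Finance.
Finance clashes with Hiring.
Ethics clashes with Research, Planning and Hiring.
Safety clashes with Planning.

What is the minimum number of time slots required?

3

The cycle Finance-Strategy-IT-Audit-Research-Ethics-Hiring-Finance has odd length 7, so it cannot be 2-colored; at least 3 time slots are needed.
Using 3 time slots: Budget=2, IT=2, Design=2, Audit=1, Strategy=1, Finance=2, Ethics=2, Research=3, Safety=2, Planning=1, Hiring=1. No two conflicting committees share a time slot.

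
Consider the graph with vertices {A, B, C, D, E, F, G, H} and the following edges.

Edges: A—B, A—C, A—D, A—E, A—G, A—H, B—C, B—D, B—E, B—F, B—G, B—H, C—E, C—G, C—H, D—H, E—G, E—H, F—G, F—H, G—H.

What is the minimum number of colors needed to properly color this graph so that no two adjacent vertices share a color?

A, B, C, E, G, H form a clique, so at least 6 colors are needed.
A valid assignment using 6 colors: A=4, B=1, C=5, D=3, E=6, F=4, G=3, H=2. Each edge has distinct colors on its endpoints.

6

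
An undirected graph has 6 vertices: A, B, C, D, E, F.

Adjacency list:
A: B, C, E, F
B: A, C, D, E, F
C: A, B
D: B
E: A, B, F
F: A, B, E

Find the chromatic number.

A, B, E, F form a clique, so at least 4 colors are needed.
4 colors suffice: color red → {B}; color blue → {A, D}; color green → {C, F}; color yellow → {E}. Every edge joins two different colors.

4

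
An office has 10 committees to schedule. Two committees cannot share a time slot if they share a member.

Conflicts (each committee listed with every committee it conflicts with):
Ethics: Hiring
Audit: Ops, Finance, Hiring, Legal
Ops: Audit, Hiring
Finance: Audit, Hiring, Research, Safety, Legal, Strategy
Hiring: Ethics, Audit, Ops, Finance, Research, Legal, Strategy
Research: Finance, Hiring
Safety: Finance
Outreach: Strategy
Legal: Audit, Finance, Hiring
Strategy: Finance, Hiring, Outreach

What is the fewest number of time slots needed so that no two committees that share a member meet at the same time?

4

Audit, Finance, Hiring, Legal all conflict with each other, so at least 4 time slots are needed.
4 time slots suffice: Ethics=2, Audit=3, Ops=2, Finance=2, Hiring=1, Research=3, Safety=1, Outreach=1, Legal=4, Strategy=3. No two conflicting committees share a time slot.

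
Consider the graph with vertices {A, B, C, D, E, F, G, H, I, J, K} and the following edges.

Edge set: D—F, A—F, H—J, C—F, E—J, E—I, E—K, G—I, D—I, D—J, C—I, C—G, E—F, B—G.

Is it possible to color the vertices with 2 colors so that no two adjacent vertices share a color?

No

C, G, I are mutually adjacent, so at least 3 colors are needed.
So 2 colors are not enough.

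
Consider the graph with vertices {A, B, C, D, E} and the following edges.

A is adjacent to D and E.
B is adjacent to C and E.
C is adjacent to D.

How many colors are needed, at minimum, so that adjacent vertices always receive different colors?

3

The cycle A-E-B-C-D-A has odd length 5, so it cannot be 2-colored; at least 3 colors are needed.
3 colors suffice: color 1 → {B, D}; color 2 → {C, E}; color 3 → {A}. Every edge joins two different colors.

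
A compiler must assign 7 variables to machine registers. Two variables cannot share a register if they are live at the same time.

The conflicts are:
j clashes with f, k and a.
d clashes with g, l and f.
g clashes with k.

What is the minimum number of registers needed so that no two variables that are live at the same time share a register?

3

The cycle f-d-g-k-j-f has odd length 5, so it cannot be 2-colored; at least 3 registers are needed.
Using 3 registers: j=1, d=1, g=2, l=2, f=2, k=3, a=2. No two conflicting variables share a register.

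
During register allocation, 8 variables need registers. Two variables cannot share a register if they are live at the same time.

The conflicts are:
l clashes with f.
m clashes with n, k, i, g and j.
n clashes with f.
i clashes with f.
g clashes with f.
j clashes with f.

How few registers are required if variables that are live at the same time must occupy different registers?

i and f conflict, so at least 2 registers are needed.
2 registers suffice: register 1 → {m, f}; register 2 → {l, n, k, i, g, j}. Each listed conflict is separated.

2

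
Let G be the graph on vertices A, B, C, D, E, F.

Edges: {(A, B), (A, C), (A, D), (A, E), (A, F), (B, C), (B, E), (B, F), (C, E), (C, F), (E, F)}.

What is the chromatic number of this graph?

5

A, B, C, E, F are pairwise adjacent (a clique of size 5), so at least 5 colors are needed.
5 colors suffice: color 1 → {A}; color 2 → {D, E}; color 3 → {F}; color 4 → {B}; color 5 → {C}. Every edge joins two different colors.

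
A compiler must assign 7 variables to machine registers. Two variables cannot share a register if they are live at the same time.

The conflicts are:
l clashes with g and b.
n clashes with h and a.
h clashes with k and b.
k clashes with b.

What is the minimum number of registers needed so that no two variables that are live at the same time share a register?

3

h, k, b pairwise conflict, so at least 3 registers are needed.
3 registers suffice: register 1 → {n, g, b}; register 2 → {l, h, a}; register 3 → {k}. No two conflicting variables share a register.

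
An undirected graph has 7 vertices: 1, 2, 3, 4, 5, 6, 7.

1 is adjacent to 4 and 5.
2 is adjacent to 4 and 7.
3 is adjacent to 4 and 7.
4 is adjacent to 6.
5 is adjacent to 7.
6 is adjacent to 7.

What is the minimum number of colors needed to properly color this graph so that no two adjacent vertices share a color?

The cycle 1-4-6-7-5-1 has odd length 5, so it cannot be 2-colored; at least 3 colors are needed.
One proper 3-coloring: 1=green, 2=blue, 3=blue, 4=red, 5=blue, 6=blue, 7=red. Every edge joins two different colors.

3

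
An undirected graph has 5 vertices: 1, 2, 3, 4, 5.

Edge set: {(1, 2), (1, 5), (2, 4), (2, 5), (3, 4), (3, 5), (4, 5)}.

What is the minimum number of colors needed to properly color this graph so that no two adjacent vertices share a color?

3

2, 4, 5 are mutually adjacent, so at least 3 colors are needed.
3 colors suffice: color red → {5}; color blue → {2, 3}; color green → {1, 4}. Each edge has distinct colors on its endpoints.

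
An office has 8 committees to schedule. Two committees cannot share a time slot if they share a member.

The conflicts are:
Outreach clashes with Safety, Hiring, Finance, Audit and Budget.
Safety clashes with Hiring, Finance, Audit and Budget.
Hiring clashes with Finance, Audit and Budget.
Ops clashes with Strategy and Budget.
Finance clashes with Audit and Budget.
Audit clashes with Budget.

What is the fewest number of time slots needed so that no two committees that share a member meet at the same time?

Outreach, Safety, Hiring, Finance, Audit, Budget pairwise conflict, so at least 6 time slots are needed.
6 time slots suffice: time slot 1 → {Strategy, Budget}; time slot 2 → {Hiring, Ops}; time slot 3 → {Audit}; time slot 4 → {Safety}; time slot 5 → {Outreach}; time slot 6 → {Finance}. Each listed conflict is separated.

6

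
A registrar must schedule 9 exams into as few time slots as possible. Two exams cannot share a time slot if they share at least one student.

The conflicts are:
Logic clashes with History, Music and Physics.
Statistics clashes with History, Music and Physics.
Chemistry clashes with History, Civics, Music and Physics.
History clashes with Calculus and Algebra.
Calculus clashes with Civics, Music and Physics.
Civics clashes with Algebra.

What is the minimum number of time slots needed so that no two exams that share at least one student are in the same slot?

Civics and Algebra conflict, so at least 2 time slots are needed.
Using 2 time slots: Logic=2, Statistics=2, Chemistry=2, History=1, Calculus=2, Civics=1, Algebra=2, Music=1, Physics=1. No two conflicting exams share a time slot.

2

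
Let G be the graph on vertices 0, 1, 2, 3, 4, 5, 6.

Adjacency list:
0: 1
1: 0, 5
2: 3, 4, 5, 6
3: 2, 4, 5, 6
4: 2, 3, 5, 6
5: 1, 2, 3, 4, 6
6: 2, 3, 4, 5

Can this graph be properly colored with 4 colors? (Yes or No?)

2, 3, 4, 5, 6 are pairwise adjacent (a clique of size 5), so at least 5 colors are needed.
So 4 colors are not enough.

No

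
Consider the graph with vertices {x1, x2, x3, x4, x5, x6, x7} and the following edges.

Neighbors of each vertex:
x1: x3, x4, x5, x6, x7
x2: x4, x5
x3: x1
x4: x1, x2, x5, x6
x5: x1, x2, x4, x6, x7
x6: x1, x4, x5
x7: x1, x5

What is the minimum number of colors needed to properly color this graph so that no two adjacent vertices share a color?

x1, x4, x5, x6 are pairwise adjacent (a clique of size 4), so at least 4 colors are needed.
4 colors suffice: color 1 → {x3, x5}; color 2 → {x1, x2}; color 3 → {x4, x7}; color 4 → {x6}. Every edge joins two different colors.

4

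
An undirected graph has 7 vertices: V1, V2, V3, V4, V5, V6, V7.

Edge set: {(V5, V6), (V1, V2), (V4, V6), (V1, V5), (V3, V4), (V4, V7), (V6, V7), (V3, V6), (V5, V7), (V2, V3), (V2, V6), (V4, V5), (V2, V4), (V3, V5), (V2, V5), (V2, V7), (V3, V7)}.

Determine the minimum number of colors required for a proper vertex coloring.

6

V2, V3, V4, V5, V6, V7 form a clique, so at least 6 colors are needed.
6 colors suffice: color 1 → {V5}; color 2 → {V2}; color 3 → {V1, V7}; color 4 → {V6}; color 5 → {V3}; color 6 → {V4}. Every edge joins two different colors.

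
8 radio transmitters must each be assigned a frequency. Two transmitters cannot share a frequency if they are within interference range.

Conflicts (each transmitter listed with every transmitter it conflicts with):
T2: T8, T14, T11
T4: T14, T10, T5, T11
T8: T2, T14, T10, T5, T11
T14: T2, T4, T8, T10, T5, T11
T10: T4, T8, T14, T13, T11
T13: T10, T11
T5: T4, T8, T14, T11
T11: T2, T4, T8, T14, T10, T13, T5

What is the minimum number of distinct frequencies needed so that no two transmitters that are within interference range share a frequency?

T2, T8, T14, T11 all conflict with each other, so at least 4 frequencies are needed.
Using 4 frequencies: T2=4, T4=3, T8=3, T14=2, T10=4, T13=2, T5=4, T11=1. Each listed conflict is separated.

4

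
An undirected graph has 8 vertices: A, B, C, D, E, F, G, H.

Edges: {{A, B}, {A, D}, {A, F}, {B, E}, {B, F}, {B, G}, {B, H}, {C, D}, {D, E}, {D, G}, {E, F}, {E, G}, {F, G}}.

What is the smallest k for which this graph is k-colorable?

4

B, E, F, G are pairwise adjacent (a clique of size 4), so at least 4 colors are needed.
One proper 4-coloring: A=2, B=1, C=2, D=1, E=2, F=4, G=3, H=2. No two adjacent vertices share a color.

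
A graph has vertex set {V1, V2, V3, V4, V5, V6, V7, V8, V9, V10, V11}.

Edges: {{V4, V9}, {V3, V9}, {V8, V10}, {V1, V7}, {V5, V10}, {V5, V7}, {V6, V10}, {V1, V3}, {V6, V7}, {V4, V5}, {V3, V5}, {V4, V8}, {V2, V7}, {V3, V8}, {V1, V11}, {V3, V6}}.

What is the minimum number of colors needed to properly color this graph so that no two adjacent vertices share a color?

V6 and V10 are adjacent, so at least 2 colors are needed.
2 colors suffice: color red → {V3, V4, V7, V10, V11}; color blue → {V1, V2, V5, V6, V8, V9}. Each edge has distinct colors on its endpoints.

2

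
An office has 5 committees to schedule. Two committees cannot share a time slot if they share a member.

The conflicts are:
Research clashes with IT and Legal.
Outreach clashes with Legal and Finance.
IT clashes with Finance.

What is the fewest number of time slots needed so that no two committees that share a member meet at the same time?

3

The cycle Legal-Outreach-Finance-IT-Research-Legal has odd length 5, so it cannot be 2-colored; at least 3 time slots are needed.
3 time slots suffice: Research=1, Outreach=2, IT=2, Legal=3, Finance=1. Each listed conflict is separated.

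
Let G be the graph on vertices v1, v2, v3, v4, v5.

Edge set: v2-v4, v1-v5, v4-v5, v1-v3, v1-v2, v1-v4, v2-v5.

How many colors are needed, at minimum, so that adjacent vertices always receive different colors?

4

v1, v2, v4, v5 form a clique, so at least 4 colors are needed.
4 colors suffice: v1=red, v2=yellow, v3=blue, v4=blue, v5=green. Each edge has distinct colors on its endpoints.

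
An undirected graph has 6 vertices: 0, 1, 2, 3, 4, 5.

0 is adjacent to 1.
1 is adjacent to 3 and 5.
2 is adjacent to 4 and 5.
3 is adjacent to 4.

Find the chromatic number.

The cycle 3-4-2-5-1-3 has odd length 5, so it cannot be 2-colored; at least 3 colors are needed.
3 colors suffice: color a → {1, 2}; color b → {0, 3, 5}; color c → {4}. No two adjacent vertices share a color.

3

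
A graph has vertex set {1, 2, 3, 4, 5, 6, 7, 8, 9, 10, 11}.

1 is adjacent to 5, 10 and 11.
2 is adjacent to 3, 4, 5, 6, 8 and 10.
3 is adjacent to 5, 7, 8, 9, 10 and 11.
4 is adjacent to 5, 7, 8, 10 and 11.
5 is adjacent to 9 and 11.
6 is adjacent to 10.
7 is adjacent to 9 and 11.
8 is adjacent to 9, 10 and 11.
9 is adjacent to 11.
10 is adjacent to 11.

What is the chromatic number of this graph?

4

2, 3, 8, 10 are mutually adjacent (a clique of size 4), so at least 4 colors are needed.
4 colors suffice: color red → {2, 11}; color blue → {9, 10}; color green → {1, 3, 4, 6}; color yellow → {5, 7, 8}. No two adjacent vertices share a color.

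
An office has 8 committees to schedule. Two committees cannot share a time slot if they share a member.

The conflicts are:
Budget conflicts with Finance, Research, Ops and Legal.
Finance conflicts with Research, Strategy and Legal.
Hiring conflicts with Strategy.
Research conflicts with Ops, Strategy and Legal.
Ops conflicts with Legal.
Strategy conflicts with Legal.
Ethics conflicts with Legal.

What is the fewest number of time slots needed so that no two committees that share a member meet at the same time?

Finance, Research, Strategy, Legal all conflict with each other, so at least 4 time slots are needed.
4 time slots suffice: time slot 1 → {Hiring, Legal}; time slot 2 → {Research, Ethics}; time slot 3 → {Budget, Strategy}; time slot 4 → {Finance, Ops}. No two conflicting committees share a time slot.

4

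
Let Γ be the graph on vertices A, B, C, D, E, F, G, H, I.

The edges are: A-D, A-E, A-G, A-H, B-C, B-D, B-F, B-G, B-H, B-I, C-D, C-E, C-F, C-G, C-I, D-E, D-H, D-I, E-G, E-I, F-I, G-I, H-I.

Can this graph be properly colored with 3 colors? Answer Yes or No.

No

B, C, G, I are mutually adjacent (a clique of size 4), so at least 4 colors are needed.
So 3 colors are not enough.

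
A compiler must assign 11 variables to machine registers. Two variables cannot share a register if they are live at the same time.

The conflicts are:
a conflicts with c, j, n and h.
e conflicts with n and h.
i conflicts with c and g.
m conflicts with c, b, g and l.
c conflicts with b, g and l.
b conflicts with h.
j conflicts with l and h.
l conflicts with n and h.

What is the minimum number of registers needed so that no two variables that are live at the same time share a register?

j, l, h are mutually in conflict, so at least 3 registers are needed.
3 registers suffice: register 1 → {c, n, h}; register 2 → {a, e, b, g, l}; register 3 → {i, m, j}. Each listed conflict is separated.

3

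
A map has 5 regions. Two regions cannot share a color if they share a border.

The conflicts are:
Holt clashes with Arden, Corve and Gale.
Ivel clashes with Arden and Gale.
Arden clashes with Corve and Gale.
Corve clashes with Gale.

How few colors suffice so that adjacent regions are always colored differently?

Holt, Arden, Corve, Gale all conflict with each other, so at least 4 colors are needed.
4 colors suffice: Holt=3, Ivel=3, Arden=2, Corve=4, Gale=1. Each listed conflict is separated.

4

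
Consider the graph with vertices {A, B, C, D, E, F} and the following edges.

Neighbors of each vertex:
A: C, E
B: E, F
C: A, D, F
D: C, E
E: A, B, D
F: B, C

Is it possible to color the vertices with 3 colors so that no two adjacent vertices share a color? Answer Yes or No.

Yes

The chromatic number is 3. The cycle F-C-D-E-B-F has odd length 5, so it cannot be 2-colored; at least 3 colors are needed.
One proper 3-coloring: A=blue, B=green, C=red, D=blue, E=red, F=blue.
That is already a proper 3-coloring.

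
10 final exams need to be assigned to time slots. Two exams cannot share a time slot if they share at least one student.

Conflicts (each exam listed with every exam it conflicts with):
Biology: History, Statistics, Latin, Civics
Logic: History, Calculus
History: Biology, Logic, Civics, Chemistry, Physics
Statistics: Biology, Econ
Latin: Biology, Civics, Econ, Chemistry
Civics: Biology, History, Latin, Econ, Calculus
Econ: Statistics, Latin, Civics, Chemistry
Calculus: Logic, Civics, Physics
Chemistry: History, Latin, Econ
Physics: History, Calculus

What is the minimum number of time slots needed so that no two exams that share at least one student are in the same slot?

3

Latin, Civics, Econ all conflict with each other, so at least 3 time slots are needed.
Using 3 time slots: Biology=3, Logic=1, History=2, Statistics=1, Latin=2, Civics=1, Econ=3, Calculus=2, Chemistry=1, Physics=1. No two conflicting exams share a time slot.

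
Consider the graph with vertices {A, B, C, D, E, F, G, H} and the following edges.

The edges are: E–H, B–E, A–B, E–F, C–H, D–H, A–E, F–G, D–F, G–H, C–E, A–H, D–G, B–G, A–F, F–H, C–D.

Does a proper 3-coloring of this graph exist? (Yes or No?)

A, E, F, H are mutually adjacent (a clique of size 4), so at least 4 colors are needed.
So 3 colors are not enough.

No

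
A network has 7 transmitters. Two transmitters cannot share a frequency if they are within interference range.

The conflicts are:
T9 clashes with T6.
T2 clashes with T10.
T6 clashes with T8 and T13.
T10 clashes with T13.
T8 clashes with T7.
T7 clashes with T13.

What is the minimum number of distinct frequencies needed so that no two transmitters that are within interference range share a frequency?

2

T9 and T6 conflict, so at least 2 frequencies are needed.
2 frequencies suffice: frequency 1 → {T6, T10, T7}; frequency 2 → {T9, T2, T8, T13}. Each listed conflict is separated.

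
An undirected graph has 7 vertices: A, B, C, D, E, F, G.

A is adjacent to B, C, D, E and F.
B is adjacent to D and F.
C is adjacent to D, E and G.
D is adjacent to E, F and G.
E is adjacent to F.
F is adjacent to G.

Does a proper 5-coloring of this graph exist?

The chromatic number is 4. A, C, D, E are mutually adjacent (a clique of size 4), so at least 4 colors are needed.
One proper 4-coloring: A=3, B=4, C=2, D=1, E=4, F=2, G=3.
Since 5 ≥ 4, a proper 5-coloring certainly exists.

Yes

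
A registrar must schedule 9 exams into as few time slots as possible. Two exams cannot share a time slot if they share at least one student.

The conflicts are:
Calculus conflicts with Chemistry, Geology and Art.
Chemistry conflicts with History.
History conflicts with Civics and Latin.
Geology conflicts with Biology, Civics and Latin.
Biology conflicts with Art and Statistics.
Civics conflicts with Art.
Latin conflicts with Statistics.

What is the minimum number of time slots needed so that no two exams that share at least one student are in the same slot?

The cycle Chemistry-History-Latin-Geology-Calculus-Chemistry has odd length 5, so it cannot be 2-colored; at least 3 time slots are needed.
3 time slots suffice: time slot 1 → {History, Geology, Art, Statistics}; time slot 2 → {Calculus, Biology, Civics, Latin}; time slot 3 → {Chemistry}. Each listed conflict is separated.

3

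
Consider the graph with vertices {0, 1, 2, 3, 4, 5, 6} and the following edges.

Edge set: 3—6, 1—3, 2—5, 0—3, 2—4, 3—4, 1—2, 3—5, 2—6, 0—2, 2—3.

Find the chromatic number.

2, 3, 4 form a triangle, so at least 3 colors are needed.
3 colors suffice: color a → {2}; color b → {3}; color c → {0, 1, 4, 5, 6}. No two adjacent vertices share a color.

3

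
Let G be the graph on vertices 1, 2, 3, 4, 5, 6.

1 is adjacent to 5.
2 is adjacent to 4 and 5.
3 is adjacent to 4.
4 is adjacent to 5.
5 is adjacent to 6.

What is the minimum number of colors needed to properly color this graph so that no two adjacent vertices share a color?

2, 4, 5 are pairwise adjacent, so at least 3 colors are needed.
3 colors suffice: color red → {3, 5}; color blue → {1, 4, 6}; color green → {2}. Each edge has distinct colors on its endpoints.

3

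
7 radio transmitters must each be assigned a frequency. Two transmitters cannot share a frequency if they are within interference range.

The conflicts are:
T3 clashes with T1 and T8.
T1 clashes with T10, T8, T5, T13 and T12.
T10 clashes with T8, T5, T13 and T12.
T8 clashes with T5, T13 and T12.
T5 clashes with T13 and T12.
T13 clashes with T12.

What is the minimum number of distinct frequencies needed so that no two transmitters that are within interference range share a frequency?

6

T1, T10, T8, T5, T13, T12 pairwise conflict, so at least 6 frequencies are needed.
6 frequencies suffice: frequency 1 → {T1}; frequency 2 → {T8}; frequency 3 → {T3, T10}; frequency 4 → {T12}; frequency 5 → {T5}; frequency 6 → {T13}. Each listed conflict is separated.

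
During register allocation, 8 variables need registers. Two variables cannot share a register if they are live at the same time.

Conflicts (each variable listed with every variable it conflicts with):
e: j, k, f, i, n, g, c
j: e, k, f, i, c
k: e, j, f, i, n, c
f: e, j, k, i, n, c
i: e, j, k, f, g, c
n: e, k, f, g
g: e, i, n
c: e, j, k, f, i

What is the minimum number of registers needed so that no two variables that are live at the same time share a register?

e, j, k, f, i, c pairwise conflict, so at least 6 registers are needed.
6 registers suffice: e=1, j=6, k=4, f=3, i=2, n=2, g=3, c=5. Each listed conflict is separated.

6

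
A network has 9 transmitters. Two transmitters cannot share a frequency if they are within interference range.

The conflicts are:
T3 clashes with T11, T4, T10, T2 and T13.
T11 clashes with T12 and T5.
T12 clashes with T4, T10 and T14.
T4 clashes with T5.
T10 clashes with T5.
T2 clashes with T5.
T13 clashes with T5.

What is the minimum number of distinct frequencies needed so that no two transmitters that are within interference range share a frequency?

2

T2 and T5 conflict, so at least 2 frequencies are needed.
A valid assignment using 2 frequencies: T3=1, T11=2, T12=1, T4=2, T10=2, T2=2, T14=2, T13=2, T5=1. No two conflicting transmitters share a frequency.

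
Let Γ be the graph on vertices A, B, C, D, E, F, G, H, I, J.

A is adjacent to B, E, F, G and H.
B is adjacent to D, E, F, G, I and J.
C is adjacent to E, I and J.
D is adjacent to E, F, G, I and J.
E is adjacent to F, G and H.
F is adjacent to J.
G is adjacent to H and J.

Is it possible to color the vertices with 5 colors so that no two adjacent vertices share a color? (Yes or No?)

The chromatic number is 4. A, E, G, H form a clique, so at least 4 colors are needed.
One proper 4-coloring: A=4, B=1, C=1, D=4, E=2, F=3, G=3, H=1, I=2, J=2.
Since 5 ≥ 4, a proper 5-coloring certainly exists.

Yes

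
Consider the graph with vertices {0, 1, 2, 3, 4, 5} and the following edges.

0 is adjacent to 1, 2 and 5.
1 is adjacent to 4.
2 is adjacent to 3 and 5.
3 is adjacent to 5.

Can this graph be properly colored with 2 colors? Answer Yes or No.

No

2, 3, 5 are pairwise adjacent, so at least 3 colors are needed.
So 2 colors are not enough.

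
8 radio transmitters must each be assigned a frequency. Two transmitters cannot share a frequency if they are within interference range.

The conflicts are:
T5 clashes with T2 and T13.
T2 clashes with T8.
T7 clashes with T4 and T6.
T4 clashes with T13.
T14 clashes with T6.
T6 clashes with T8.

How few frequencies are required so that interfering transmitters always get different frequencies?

The cycle T5-T2-T8-T6-T7-T4-T13-T5 has odd length 7, so it cannot be 2-colored; at least 3 frequencies are needed.
Using 3 frequencies: T5=1, T2=3, T7=2, T4=1, T14=2, T6=1, T13=2, T8=2. Each listed conflict is separated.

3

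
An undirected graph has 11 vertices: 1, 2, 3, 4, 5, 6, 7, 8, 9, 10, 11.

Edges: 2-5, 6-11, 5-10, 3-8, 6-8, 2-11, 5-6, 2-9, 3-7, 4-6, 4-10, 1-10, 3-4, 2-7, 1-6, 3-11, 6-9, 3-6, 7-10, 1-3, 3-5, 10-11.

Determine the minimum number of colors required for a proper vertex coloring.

3, 4, 6 are mutually adjacent, so at least 3 colors are needed.
3 colors suffice: color a → {2, 6, 10}; color b → {3, 9}; color c → {1, 4, 5, 7, 8, 11}. Every edge joins two different colors.

3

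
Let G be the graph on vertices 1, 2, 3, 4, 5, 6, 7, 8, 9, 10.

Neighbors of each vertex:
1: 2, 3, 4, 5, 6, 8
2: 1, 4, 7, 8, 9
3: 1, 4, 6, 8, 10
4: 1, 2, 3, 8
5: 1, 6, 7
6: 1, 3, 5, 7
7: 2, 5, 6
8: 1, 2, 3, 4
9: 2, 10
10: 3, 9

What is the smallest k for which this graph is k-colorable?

4

1, 3, 4, 8 are mutually adjacent (a clique of size 4), so at least 4 colors are needed.
One proper 4-coloring: 1=red, 2=blue, 3=blue, 4=yellow, 5=blue, 6=green, 7=red, 8=green, 9=green, 10=red. Every edge joins two different colors.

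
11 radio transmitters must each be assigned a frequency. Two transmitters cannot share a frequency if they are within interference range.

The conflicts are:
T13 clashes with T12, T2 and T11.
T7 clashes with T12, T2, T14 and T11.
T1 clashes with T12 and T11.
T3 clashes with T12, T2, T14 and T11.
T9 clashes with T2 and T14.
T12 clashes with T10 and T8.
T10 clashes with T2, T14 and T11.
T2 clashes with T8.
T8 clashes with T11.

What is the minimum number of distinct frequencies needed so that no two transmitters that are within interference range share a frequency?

2

T10 and T11 conflict, so at least 2 frequencies are needed.
2 frequencies suffice: frequency 1 → {T12, T2, T14, T11}; frequency 2 → {T13, T7, T1, T3, T9, T10, T8}. No two conflicting transmitters share a frequency.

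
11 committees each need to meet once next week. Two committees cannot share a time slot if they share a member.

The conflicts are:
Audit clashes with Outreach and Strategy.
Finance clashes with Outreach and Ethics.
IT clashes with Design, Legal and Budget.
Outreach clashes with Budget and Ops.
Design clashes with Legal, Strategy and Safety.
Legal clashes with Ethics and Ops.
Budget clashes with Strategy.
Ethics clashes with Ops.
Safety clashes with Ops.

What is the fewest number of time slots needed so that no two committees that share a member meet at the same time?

Legal, Ethics, Ops all conflict with each other, so at least 3 time slots are needed.
3 time slots suffice: time slot 1 → {Audit, Finance, Design, Budget, Ops}; time slot 2 → {Outreach, Legal, Strategy, Safety}; time slot 3 → {IT, Ethics}. Each listed conflict is separated.

3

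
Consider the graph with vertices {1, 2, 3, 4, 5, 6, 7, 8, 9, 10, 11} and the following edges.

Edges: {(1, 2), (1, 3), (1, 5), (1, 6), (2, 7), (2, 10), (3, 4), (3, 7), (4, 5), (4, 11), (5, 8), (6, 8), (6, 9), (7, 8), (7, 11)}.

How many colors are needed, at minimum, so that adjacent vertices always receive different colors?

The cycle 8-7-3-4-5-8 has odd length 5, so it cannot be 2-colored; at least 3 colors are needed.
A valid assignment using 3 colors: 1=a, 2=b, 3=b, 4=a, 5=b, 6=b, 7=a, 8=c, 9=a, 10=a, 11=b. Each edge has distinct colors on its endpoints.

3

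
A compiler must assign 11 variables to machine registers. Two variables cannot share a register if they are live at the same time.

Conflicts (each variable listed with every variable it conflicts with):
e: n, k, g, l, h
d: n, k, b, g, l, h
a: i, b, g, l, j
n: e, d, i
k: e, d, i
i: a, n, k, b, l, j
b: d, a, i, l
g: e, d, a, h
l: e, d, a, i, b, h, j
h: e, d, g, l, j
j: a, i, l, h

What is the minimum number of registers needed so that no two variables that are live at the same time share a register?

a, i, l, j are mutually in conflict, so at least 4 registers are needed.
4 registers suffice: e=2, d=2, a=3, n=1, k=1, i=2, b=4, g=1, l=1, h=3, j=4. Each listed conflict is separated.

4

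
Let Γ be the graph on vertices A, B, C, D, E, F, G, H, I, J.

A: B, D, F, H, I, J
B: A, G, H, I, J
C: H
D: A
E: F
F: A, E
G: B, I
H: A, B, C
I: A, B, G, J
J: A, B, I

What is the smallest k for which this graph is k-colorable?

4

A, B, I, J are pairwise adjacent (a clique of size 4), so at least 4 colors are needed.
4 colors suffice: color red → {A, C, E, G}; color blue → {B, D, F}; color green → {H, I}; color yellow → {J}. Each edge has distinct colors on its endpoints.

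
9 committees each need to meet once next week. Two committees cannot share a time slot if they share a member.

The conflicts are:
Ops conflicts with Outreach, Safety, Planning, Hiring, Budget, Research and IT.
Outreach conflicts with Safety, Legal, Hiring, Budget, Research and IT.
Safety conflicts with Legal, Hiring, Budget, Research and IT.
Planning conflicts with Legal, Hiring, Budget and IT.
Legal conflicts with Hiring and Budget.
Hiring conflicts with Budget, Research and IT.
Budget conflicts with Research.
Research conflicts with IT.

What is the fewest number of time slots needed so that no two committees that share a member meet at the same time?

6

Ops, Outreach, Safety, Hiring, Budget, Research pairwise conflict, so at least 6 time slots are needed.
6 time slots suffice: time slot 1 → {Hiring}; time slot 2 → {Budget, IT}; time slot 3 → {Outreach, Planning}; time slot 4 → {Safety}; time slot 5 → {Ops, Legal}; time slot 6 → {Research}. No two conflicting committees share a time slot.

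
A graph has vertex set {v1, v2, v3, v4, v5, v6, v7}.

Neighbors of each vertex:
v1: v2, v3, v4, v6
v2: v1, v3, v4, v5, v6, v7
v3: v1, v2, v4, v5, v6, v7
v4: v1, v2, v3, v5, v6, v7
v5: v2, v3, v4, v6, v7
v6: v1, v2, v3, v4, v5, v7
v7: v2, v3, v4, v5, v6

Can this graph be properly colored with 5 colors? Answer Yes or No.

v2, v3, v4, v5, v6, v7 are mutually adjacent (a clique of size 6), so at least 6 colors are needed.
So 5 colors are not enough.

No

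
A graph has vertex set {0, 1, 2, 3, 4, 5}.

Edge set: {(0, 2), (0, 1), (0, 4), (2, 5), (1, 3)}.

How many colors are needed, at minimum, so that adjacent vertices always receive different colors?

0 and 2 are adjacent, so at least 2 colors are needed.
2 colors suffice: color a → {0, 3, 5}; color b → {1, 2, 4}. Each edge has distinct colors on its endpoints.

2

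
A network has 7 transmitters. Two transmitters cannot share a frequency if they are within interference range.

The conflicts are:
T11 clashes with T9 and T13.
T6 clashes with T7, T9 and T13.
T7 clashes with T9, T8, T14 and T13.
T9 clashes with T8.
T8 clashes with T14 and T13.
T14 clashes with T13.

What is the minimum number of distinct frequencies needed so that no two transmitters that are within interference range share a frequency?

T7, T8, T14, T13 pairwise conflict, so at least 4 frequencies are needed.
4 frequencies suffice: frequency 1 → {T11, T7}; frequency 2 → {T9, T13}; frequency 3 → {T6, T8}; frequency 4 → {T14}. No two conflicting transmitters share a frequency.

4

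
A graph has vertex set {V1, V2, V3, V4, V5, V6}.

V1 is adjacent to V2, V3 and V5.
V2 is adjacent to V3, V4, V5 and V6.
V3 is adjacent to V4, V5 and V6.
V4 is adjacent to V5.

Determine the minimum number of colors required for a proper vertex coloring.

4

V2, V3, V4, V5 are mutually adjacent (a clique of size 4), so at least 4 colors are needed.
4 colors suffice: V1=yellow, V2=red, V3=blue, V4=yellow, V5=green, V6=green. No two adjacent vertices share a color.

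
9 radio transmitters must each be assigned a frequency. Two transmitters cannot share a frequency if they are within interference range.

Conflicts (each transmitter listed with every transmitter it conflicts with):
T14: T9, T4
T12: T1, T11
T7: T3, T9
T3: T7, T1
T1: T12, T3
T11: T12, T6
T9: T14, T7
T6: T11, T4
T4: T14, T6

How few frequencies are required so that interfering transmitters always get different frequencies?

The cycle T14-T9-T7-T3-T1-T12-T11-T6-T4-T14 has odd length 9, so it cannot be 2-colored; at least 3 frequencies are needed.
3 frequencies suffice: frequency 1 → {T1, T9, T6}; frequency 2 → {T7, T11, T4}; frequency 3 → {T14, T12, T3}. Each listed conflict is separated.

3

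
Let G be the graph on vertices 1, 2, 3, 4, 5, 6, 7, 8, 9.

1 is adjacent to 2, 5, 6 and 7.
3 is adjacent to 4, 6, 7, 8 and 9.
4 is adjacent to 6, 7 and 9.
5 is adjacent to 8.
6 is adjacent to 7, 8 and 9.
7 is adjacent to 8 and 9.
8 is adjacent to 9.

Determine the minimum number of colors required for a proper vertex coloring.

3, 4, 6, 7, 9 are mutually adjacent (a clique of size 5), so at least 5 colors are needed.
5 colors suffice: 1=c, 2=a, 3=d, 4=e, 5=a, 6=a, 7=b, 8=e, 9=c. No two adjacent vertices share a color.

5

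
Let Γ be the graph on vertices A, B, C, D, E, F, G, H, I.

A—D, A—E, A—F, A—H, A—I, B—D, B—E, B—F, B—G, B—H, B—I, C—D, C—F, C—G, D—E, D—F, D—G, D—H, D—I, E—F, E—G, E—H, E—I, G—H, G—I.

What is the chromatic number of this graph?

5

B, D, E, G, H form a clique, so at least 5 colors are needed.
5 colors suffice: color red → {D}; color blue → {C, E}; color green → {A, B}; color yellow → {F, G}; color purple → {H, I}. No two adjacent vertices share a color.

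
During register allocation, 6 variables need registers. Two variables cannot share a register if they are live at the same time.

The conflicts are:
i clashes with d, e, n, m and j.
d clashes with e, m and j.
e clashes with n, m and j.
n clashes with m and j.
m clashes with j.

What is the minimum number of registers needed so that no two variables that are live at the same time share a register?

i, d, e, m, j are mutually in conflict, so at least 5 registers are needed.
A valid assignment using 5 registers: i=2, d=5, e=3, n=5, m=4, j=1. Every pair that conflicts lands in different registers.

5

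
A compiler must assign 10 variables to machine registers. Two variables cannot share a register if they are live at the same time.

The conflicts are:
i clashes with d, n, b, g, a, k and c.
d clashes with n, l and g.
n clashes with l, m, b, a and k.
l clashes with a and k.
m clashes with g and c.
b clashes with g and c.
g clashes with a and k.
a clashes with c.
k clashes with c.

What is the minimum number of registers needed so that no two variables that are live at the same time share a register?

i, g, a are mutually in conflict, so at least 3 registers are needed.
3 registers suffice: register 1 → {i, l, m}; register 2 → {n, g, c}; register 3 → {d, b, a, k}. No two conflicting variables share a register.

3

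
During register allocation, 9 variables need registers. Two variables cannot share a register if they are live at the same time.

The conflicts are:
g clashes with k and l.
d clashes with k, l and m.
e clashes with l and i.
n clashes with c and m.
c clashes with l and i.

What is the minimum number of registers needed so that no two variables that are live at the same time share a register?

3

The cycle n-m-d-l-c-n has odd length 5, so it cannot be 2-colored; at least 3 registers are needed.
Using 3 registers: g=2, d=2, e=2, n=1, c=2, k=1, l=1, m=3, i=1. Every pair that conflicts lands in different registers.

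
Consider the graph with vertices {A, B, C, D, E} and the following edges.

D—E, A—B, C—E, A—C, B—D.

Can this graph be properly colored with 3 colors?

The chromatic number is 3. The cycle C-E-D-B-A-C has odd length 5, so it cannot be 2-colored; at least 3 colors are needed.
3 colors suffice: color red → {C, D}; color blue → {A, E}; color green → {B}.
That is already a proper 3-coloring.

Yes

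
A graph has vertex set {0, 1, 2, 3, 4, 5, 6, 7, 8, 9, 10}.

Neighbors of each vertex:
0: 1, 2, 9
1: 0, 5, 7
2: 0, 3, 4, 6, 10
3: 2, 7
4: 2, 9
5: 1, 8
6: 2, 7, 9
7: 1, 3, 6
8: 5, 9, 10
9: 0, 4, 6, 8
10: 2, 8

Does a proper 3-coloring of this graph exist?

Yes

The chromatic number is 3. The cycle 1-0-9-6-7-1 has odd length 5, so it cannot be 2-colored; at least 3 colors are needed.
3 colors suffice: 0=c, 1=b, 2=a, 3=b, 4=b, 5=a, 6=b, 7=a, 8=b, 9=a, 10=c.
That is already a proper 3-coloring.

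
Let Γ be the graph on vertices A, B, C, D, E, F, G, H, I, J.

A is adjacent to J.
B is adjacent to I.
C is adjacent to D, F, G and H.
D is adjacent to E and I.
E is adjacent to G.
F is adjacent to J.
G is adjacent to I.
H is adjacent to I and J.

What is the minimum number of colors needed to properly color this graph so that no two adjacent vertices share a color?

2

B and I are adjacent, so at least 2 colors are needed.
2 colors suffice: color red → {C, E, I, J}; color blue → {A, B, D, F, G, H}. Each edge has distinct colors on its endpoints.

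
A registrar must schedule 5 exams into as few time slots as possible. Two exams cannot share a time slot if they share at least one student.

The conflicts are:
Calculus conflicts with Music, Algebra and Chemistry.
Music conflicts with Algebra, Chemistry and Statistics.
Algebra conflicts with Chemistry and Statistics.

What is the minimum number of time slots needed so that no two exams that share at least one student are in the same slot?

4

Calculus, Music, Algebra, Chemistry all conflict with each other, so at least 4 time slots are needed.
4 time slots suffice: Calculus=3, Music=2, Algebra=1, Chemistry=4, Statistics=3. Each listed conflict is separated.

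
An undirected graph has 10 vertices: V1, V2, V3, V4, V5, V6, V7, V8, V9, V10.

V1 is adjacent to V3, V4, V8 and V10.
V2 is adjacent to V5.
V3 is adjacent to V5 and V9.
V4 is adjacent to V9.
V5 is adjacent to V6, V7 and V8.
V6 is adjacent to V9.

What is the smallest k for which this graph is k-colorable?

V4 and V9 are adjacent, so at least 2 colors are needed.
A valid assignment using 2 colors: V1=R, V2=B, V3=B, V4=B, V5=R, V6=B, V7=B, V8=B, V9=R, V10=B. No two adjacent vertices share a color.

2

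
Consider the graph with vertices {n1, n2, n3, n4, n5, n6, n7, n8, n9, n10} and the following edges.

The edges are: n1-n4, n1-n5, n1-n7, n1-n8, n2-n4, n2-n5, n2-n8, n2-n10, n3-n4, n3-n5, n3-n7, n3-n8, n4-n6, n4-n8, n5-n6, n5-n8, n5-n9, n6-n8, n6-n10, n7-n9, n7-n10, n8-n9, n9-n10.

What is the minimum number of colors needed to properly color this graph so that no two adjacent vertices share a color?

3

n1, n5, n8 are mutually adjacent, so at least 3 colors are needed.
A valid assignment using 3 colors: n1=3, n2=3, n3=3, n4=2, n5=2, n6=3, n7=2, n8=1, n9=3, n10=1. Each edge has distinct colors on its endpoints.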